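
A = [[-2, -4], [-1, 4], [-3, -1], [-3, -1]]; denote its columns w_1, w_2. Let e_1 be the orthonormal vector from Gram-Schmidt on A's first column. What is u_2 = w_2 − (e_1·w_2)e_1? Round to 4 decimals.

u_2 = (-3.1304, 4.4348, 0.3043, 0.3043)

e_1 = w_1/‖w_1‖ = (-2, -1, -3, -3)/4.7958 = (-0.4170, -0.2085, -0.6255, -0.6255).
r_{12} = e_1·w_2 = 2.0851.
u_2 = w_2 − 2.0851·e_1 = (-3.1304, 4.4348, 0.3043, 0.3043).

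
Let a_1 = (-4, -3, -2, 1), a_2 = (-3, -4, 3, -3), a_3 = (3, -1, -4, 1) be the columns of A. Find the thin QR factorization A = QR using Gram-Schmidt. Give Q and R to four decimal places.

a_1 = (-4, -3, -2, 1); ‖a_1‖ = 5.4772, so e_1 = (-0.7303, -0.5477, -0.3651, 0.1826).
e_1·a_2 = (-0.7303)·(-3) + (-0.5477)·(-4) + (-0.3651)·3 + 0.1826·(-3) = 2.7386.
u_2 = a_2 − 2.7386·e_1 = (-1.0000, -2.5000, 4.0000, -3.5000).
‖u_2‖ = 5.9582, so e_2 = (-0.1678, -0.4196, 0.6713, -0.5874).
e_1·a_3 = (-0.7303)·3 + (-0.5477)·(-1) + (-0.3651)·(-4) + 0.1826·1 = 0.0000; e_2·a_3 = (-0.1678)·3 + (-0.4196)·(-1) + 0.6713·(-4) + (-0.5874)·1 = -3.3567.
u_3 = a_3 + 0.0000·e_1 + 3.3567·e_2 = (2.4366, -2.4085, -1.7465, -0.9718).
‖u_3‖ = 3.9664, so e_3 = (0.6143, -0.6072, -0.4403, -0.2450).

Q = [[-0.7303, -0.1678, 0.6143], [-0.5477, -0.4196, -0.6072], [-0.3651, 0.6713, -0.4403], [0.1826, -0.5874, -0.2450]], R = [[5.4772, 2.7386, 0.0000], [0.0000, 5.9582, -3.3567], [0.0000, 0.0000, 3.9664]]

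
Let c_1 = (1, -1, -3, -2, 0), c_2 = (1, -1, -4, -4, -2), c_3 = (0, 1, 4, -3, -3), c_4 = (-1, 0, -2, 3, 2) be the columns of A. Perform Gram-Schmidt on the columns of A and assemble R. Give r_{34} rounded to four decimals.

r_{34} = -2.7969

q_1 = c_1/‖c_1‖ = (1, -1, -3, -2, 0)/3.8730 = (0.2582, -0.2582, -0.7746, -0.5164, 0.0000).
r_{12} = q_1·c_2 = 5.6804.
u_2 = c_2 − 5.6804·q_1 = (-0.4667, 0.4667, 0.4000, -1.0667, -2.0000).
‖u_2‖ = 2.3944, so q_2 = (-0.1949, 0.1949, 0.1671, -0.4455, -0.8353).
r_{13} = q_1·c_3 = -1.8074; r_{23} = q_2·c_3 = 4.7053.
u_3 = c_3 + 1.8074·q_1 − 4.7053·q_2 = (1.3837, -0.3837, 1.8140, -1.8372, 0.9302).
‖u_3‖ = 3.0973, so q_3 = (0.4468, -0.1239, 0.5857, -0.5932, 0.3003).
r_{34} = q_3·c_4 = -2.7969.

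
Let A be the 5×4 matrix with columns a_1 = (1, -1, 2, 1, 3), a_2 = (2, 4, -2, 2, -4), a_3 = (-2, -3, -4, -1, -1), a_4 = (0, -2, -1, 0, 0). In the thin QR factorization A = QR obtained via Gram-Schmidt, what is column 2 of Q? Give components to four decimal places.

q_2 = (0.5669, 0.5669, 0.0000, 0.5669, -0.1890)

a_1 = (1, -1, 2, 1, 3); ‖a_1‖ = 4.0000, so q_1 = (0.2500, -0.2500, 0.5000, 0.2500, 0.7500).
q_1·a_2 = 0.2500·2 + (-0.2500)·4 + 0.5000·(-2) + 0.2500·2 + 0.7500·(-4) = -4.0000.
u_2 = a_2 + 4.0000·q_1 = (3.0000, 3.0000, 0.0000, 3.0000, -1.0000).
‖u_2‖ = 5.2915, so q_2 = (0.5669, 0.5669, 0.0000, 0.5669, -0.1890).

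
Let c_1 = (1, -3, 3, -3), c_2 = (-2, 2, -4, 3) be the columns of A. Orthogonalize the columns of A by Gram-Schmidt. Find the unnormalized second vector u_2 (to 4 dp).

u_2 = (-0.9643, -1.1071, -0.8929, -0.1071)

q_1 = c_1/‖c_1‖ = (1, -3, 3, -3)/5.2915 = (0.1890, -0.5669, 0.5669, -0.5669).
r_{12} = q_1·c_2 = -5.4805.
u_2 = c_2 + 5.4805·q_1 = (-0.9643, -1.1071, -0.8929, -0.1071).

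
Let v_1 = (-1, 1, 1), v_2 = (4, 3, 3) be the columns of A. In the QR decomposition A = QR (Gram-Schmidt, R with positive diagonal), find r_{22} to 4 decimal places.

r_{22} = 5.7155

v_1 = (-1, 1, 1); ‖v_1‖ = 1.7321, so q_1 = (-0.5774, 0.5774, 0.5774).
q_1·v_2 = (-0.5774)·4 + 0.5774·3 + 0.5774·3 = 1.1547.
u_2 = v_2 − 1.1547·q_1 = (4.6667, 2.3333, 2.3333).
r_{22} = ‖u_2‖ = 5.7155.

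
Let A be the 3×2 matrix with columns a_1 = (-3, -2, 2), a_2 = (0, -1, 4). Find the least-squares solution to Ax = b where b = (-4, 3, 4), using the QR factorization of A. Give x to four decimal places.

x = (0.5714, 0.4286)

q_1 = a_1/‖a_1‖ = (-3, -2, 2)/4.1231 = (-0.7276, -0.4851, 0.4851).
r_{12} = q_1·a_2 = 2.4254.
u_2 = a_2 − 2.4254·q_1 = (1.7647, 0.1765, 2.8235).
‖u_2‖ = 3.3343, so q_2 = (0.5293, 0.0529, 0.8468).
Qᵀb = (3.3955, 1.4290).
Back-substitute: x_2 = 1.4290/3.3343 = 0.4286.
x_1 = (3.3955 − 2.4254·0.4286)/4.1231 = 0.5714.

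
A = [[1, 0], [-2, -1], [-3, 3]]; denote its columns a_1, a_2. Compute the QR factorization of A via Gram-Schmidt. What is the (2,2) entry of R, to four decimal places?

r_{22} = 2.5495

a_1 = (1, -2, -3); ‖a_1‖ = 3.7417, so q_1 = (0.2673, -0.5345, -0.8018).
q_1·a_2 = 0.2673·0 + (-0.5345)·(-1) + (-0.8018)·3 = -1.8708.
u_2 = a_2 + 1.8708·q_1 = (0.5000, -2.0000, 1.5000).
r_{22} = ‖u_2‖ = 2.5495.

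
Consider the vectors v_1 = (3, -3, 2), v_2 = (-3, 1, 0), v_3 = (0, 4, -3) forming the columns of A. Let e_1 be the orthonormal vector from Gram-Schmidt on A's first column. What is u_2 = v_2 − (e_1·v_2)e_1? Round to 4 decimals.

u_2 = (-1.3636, -0.6364, 1.0909)

v_1 = (3, -3, 2); ‖v_1‖ = 4.6904, so e_1 = (0.6396, -0.6396, 0.4264).
e_1·v_2 = 0.6396·(-3) + (-0.6396)·1 + 0.4264·0 = -2.5584.
u_2 = v_2 + 2.5584·e_1 = (-1.3636, -0.6364, 1.0909).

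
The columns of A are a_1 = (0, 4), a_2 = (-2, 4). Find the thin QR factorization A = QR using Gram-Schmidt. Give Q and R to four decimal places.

a_1 = (0, 4); ‖a_1‖ = 4.0000, so e_1 = (0.0000, 1.0000).
e_1·a_2 = 0.0000·(-2) + 1.0000·4 = 4.0000.
u_2 = a_2 − 4.0000·e_1 = (-2.0000, 0.0000).
‖u_2‖ = 2.0000, so e_2 = (-1.0000, 0.0000).

Q = [[0.0000, -1.0000], [1.0000, 0.0000]], R = [[4.0000, 4.0000], [0.0000, 2.0000]]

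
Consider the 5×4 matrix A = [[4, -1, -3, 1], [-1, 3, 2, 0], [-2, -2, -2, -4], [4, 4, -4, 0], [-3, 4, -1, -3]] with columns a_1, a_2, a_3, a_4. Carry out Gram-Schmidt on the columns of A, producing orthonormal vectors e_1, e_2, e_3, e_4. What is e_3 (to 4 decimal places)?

e_3 = (-0.2483, 0.4148, -0.7053, -0.3114, -0.4144)

a_1 = (4, -1, -2, 4, -3); ‖a_1‖ = 6.7823, so e_1 = (0.5898, -0.1474, -0.2949, 0.5898, -0.4423).
e_1·a_2 = 0.5898·(-1) + (-0.1474)·3 + (-0.2949)·(-2) + 0.5898·4 + (-0.4423)·4 = 0.1474.
u_2 = a_2 − 0.1474·e_1 = (-1.0870, 3.0217, -1.9565, 3.9130, 4.0652).
‖u_2‖ = 6.7807, so e_2 = (-0.1603, 0.4456, -0.2885, 0.5771, 0.5995).
e_1·a_3 = 0.5898·(-3) + (-0.1474)·2 + (-0.2949)·(-2) + 0.5898·(-4) + (-0.4423)·(-1) = -3.3912; e_2·a_3 = (-0.1603)·(-3) + 0.4456·2 + (-0.2885)·(-2) + 0.5771·(-4) + 0.5995·(-1) = -0.9586.
u_3 = a_3 + 3.3912·e_1 + 0.9586·e_2 = (-1.1537, 1.9272, -3.2766, -1.4468, -1.9253).
‖u_3‖ = 4.6455, so e_3 = (-0.2483, 0.4148, -0.7053, -0.3114, -0.4144).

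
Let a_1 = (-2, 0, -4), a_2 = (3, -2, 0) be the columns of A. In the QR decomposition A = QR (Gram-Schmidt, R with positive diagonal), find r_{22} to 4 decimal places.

a_1 = (-2, 0, -4); ‖a_1‖ = 4.4721, so e_1 = (-0.4472, 0.0000, -0.8944).
e_1·a_2 = (-0.4472)·3 + 0.0000·(-2) + (-0.8944)·0 = -1.3416.
u_2 = a_2 + 1.3416·e_1 = (2.4000, -2.0000, -1.2000).
r_{22} = ‖u_2‖ = 3.3466.

r_{22} = 3.3466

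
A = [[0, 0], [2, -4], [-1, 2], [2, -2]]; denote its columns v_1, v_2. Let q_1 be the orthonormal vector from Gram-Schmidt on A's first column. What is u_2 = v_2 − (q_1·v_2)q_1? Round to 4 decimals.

u_2 = (0.0000, -0.8889, 0.4444, 1.1111)

q_1 = v_1/‖v_1‖ = (0, 2, -1, 2)/3.0000 = (0.0000, 0.6667, -0.3333, 0.6667).
r_{12} = q_1·v_2 = -4.6667.
u_2 = v_2 + 4.6667·q_1 = (0.0000, -0.8889, 0.4444, 1.1111).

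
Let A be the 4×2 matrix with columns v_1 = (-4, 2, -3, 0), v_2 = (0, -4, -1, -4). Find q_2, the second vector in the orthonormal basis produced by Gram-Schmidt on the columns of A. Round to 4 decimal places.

v_1 = (-4, 2, -3, 0); ‖v_1‖ = 5.3852, so q_1 = (-0.7428, 0.3714, -0.5571, 0.0000).
q_1·v_2 = (-0.7428)·0 + 0.3714·(-4) + (-0.5571)·(-1) + 0.0000·(-4) = -0.9285.
u_2 = v_2 + 0.9285·q_1 = (-0.6897, -3.6552, -1.5172, -4.0000).
‖u_2‖ = 5.6690, so q_2 = (-0.1217, -0.6448, -0.2676, -0.7056).

q_2 = (-0.1217, -0.6448, -0.2676, -0.7056)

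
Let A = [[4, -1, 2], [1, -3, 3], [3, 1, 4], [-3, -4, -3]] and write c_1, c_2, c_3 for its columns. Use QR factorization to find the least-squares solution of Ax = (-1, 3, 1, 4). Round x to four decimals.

x = (-0.7816, -0.7557, 0.7313)

e_1 = c_1/‖c_1‖ = (4, 1, 3, -3)/5.9161 = (0.6761, 0.1690, 0.5071, -0.5071).
r_{12} = e_1·c_2 = 1.3522.
u_2 = c_2 − 1.3522·e_1 = (-1.9143, -3.2286, 0.3143, -3.3143).
‖u_2‖ = 5.0171, so e_2 = (-0.3816, -0.6435, 0.0626, -0.6606).
r_{13} = e_1·c_3 = 5.4090; r_{23} = e_2·c_3 = -0.4613.
u_3 = c_3 − 5.4090·e_1 + 0.4613·e_2 = (-1.8331, 1.7889, 1.2860, -0.5619).
‖u_3‖ = 2.9206, so e_3 = (-0.6277, 0.6125, 0.4403, -0.1924).
Qᵀb = (-1.6903, -4.1287, 2.1360).
Back-substitute: x_3 = 2.1360/2.9206 = 0.7313.
x_2 = (-4.1287 + 0.4613·0.7313)/5.0171 = -0.7557.
x_1 = (-1.6903 − 1.3522·(-0.7557) − 5.4090·0.7313)/5.9161 = -0.7816.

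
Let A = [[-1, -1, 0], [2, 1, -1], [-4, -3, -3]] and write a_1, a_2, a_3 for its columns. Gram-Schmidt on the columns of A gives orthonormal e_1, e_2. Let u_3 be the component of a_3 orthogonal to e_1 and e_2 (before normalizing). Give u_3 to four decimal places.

a_1 = (-1, 2, -4); ‖a_1‖ = 4.5826, so e_1 = (-0.2182, 0.4364, -0.8729).
e_1·a_2 = (-0.2182)·(-1) + 0.4364·1 + (-0.8729)·(-3) = 3.2733.
u_2 = a_2 − 3.2733·e_1 = (-0.2857, -0.4286, -0.1429).
‖u_2‖ = 0.5345, so e_2 = (-0.5345, -0.8018, -0.2673).
e_1·a_3 = (-0.2182)·0 + 0.4364·(-1) + (-0.8729)·(-3) = 2.1822; e_2·a_3 = (-0.5345)·0 + (-0.8018)·(-1) + (-0.2673)·(-3) = 1.6036.
u_3 = a_3 − 2.1822·e_1 − 1.6036·e_2 = (1.3333, -0.6667, -0.6667).

u_3 = (1.3333, -0.6667, -0.6667)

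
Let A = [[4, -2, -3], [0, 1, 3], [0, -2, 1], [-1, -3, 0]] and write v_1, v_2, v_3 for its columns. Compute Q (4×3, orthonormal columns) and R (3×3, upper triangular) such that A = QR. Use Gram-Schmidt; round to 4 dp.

e_1 = v_1/‖v_1‖ = (4, 0, 0, -1)/4.1231 = (0.9701, 0.0000, 0.0000, -0.2425).
r_{12} = e_1·v_2 = -1.2127.
u_2 = v_2 + 1.2127·e_1 = (-0.8235, 1.0000, -2.0000, -3.2941).
‖u_2‖ = 4.0656, so e_2 = (-0.2026, 0.2460, -0.4919, -0.8102).
r_{13} = e_1·v_3 = -2.9104; r_{23} = e_2·v_3 = 0.8536.
u_3 = v_3 + 2.9104·e_1 − 0.8536·e_2 = (-0.0036, 2.7900, 1.4199, -0.0142).
‖u_3‖ = 3.1306, so e_3 = (-0.0011, 0.8912, 0.4536, -0.0045).

Q = [[0.9701, -0.2026, -0.0011], [0.0000, 0.2460, 0.8912], [0.0000, -0.4919, 0.4536], [-0.2425, -0.8102, -0.0045]], R = [[4.1231, -1.2127, -2.9104], [0.0000, 4.0656, 0.8536], [0.0000, 0.0000, 3.1306]]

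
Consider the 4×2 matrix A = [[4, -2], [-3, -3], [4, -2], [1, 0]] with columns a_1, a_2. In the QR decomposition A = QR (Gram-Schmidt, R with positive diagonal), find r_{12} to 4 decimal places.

r_{12} = -1.0801

a_1 = (4, -3, 4, 1); ‖a_1‖ = 6.4807, so q_1 = (0.6172, -0.4629, 0.6172, 0.1543).
r_{12} = q_1·a_2 = -1.0801.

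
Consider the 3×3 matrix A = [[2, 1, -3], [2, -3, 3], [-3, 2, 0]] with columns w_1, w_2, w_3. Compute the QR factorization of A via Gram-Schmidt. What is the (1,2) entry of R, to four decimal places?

r_{12} = -2.4254

w_1 = (2, 2, -3); ‖w_1‖ = 4.1231, so e_1 = (0.4851, 0.4851, -0.7276).
r_{12} = e_1·w_2 = -2.4254.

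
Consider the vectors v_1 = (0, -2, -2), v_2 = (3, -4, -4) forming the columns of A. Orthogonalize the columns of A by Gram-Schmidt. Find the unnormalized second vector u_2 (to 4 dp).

u_2 = (3.0000, 0.0000, 0.0000)

v_1 = (0, -2, -2); ‖v_1‖ = 2.8284, so q_1 = (0.0000, -0.7071, -0.7071).
q_1·v_2 = 0.0000·3 + (-0.7071)·(-4) + (-0.7071)·(-4) = 5.6569.
u_2 = v_2 − 5.6569·q_1 = (3.0000, 0.0000, 0.0000).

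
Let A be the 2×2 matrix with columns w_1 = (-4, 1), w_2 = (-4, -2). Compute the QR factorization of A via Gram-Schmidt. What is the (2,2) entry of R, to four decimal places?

e_1 = w_1/‖w_1‖ = (-4, 1)/4.1231 = (-0.9701, 0.2425).
r_{12} = e_1·w_2 = 3.3955.
u_2 = w_2 − 3.3955·e_1 = (-0.7059, -2.8235).
r_{22} = ‖u_2‖ = 2.9104.

r_{22} = 2.9104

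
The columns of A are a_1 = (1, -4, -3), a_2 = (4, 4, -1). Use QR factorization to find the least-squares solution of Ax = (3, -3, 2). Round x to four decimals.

x = (0.3591, 0.0373)

a_1 = (1, -4, -3); ‖a_1‖ = 5.0990, so q_1 = (0.1961, -0.7845, -0.5883).
q_1·a_2 = 0.1961·4 + (-0.7845)·4 + (-0.5883)·(-1) = -1.7650.
u_2 = a_2 + 1.7650·q_1 = (4.3462, 2.6154, -2.0385).
‖u_2‖ = 5.4667, so q_2 = (0.7950, 0.4784, -0.3729).
Qᵀb = (1.7650, 0.2040).
Back-substitute: x_2 = 0.2040/5.4667 = 0.0373.
x_1 = (1.7650 + 1.7650·0.0373)/5.0990 = 0.3591.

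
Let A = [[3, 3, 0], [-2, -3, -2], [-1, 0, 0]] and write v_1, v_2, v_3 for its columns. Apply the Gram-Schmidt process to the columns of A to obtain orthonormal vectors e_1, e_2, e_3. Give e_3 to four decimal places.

v_1 = (3, -2, -1); ‖v_1‖ = 3.7417, so e_1 = (0.8018, -0.5345, -0.2673).
e_1·v_2 = 0.8018·3 + (-0.5345)·(-3) + (-0.2673)·0 = 4.0089.
u_2 = v_2 − 4.0089·e_1 = (-0.2143, -0.8571, 1.0714).
‖u_2‖ = 1.3887, so e_2 = (-0.1543, -0.6172, 0.7715).
e_1·v_3 = 0.8018·0 + (-0.5345)·(-2) + (-0.2673)·0 = 1.0690; e_2·v_3 = (-0.1543)·0 + (-0.6172)·(-2) + 0.7715·0 = 1.2344.
u_3 = v_3 − 1.0690·e_1 − 1.2344·e_2 = (-0.6667, -0.6667, -0.6667).
‖u_3‖ = 1.1547, so e_3 = (-0.5774, -0.5774, -0.5774).

e_3 = (-0.5774, -0.5774, -0.5774)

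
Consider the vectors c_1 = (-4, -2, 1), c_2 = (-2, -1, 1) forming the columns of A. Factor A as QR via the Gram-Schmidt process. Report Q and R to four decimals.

c_1 = (-4, -2, 1); ‖c_1‖ = 4.5826, so e_1 = (-0.8729, -0.4364, 0.2182).
e_1·c_2 = (-0.8729)·(-2) + (-0.4364)·(-1) + 0.2182·1 = 2.4004.
u_2 = c_2 − 2.4004·e_1 = (0.0952, 0.0476, 0.4762).
‖u_2‖ = 0.4880, so e_2 = (0.1952, 0.0976, 0.9759).

Q = [[-0.8729, 0.1952], [-0.4364, 0.0976], [0.2182, 0.9759]], R = [[4.5826, 2.4004], [0.0000, 0.4880]]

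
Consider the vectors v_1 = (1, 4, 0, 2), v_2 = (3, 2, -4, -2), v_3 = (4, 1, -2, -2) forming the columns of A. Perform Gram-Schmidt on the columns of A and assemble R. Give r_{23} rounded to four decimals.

r_{23} = 4.4543

v_1 = (1, 4, 0, 2); ‖v_1‖ = 4.5826, so q_1 = (0.2182, 0.8729, 0.0000, 0.4364).
q_1·v_2 = 0.2182·3 + 0.8729·2 + 0.0000·(-4) + 0.4364·(-2) = 1.5275.
u_2 = v_2 − 1.5275·q_1 = (2.6667, 0.6667, -4.0000, -2.6667).
‖u_2‖ = 5.5377, so q_2 = (0.4815, 0.1204, -0.7223, -0.4815).
r_{23} = q_2·v_3 = 4.4543.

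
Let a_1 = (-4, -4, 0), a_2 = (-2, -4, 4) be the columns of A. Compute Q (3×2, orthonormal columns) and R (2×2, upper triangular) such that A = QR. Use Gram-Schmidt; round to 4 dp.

e_1 = a_1/‖a_1‖ = (-4, -4, 0)/5.6569 = (-0.7071, -0.7071, 0.0000).
r_{12} = e_1·a_2 = 4.2426.
u_2 = a_2 − 4.2426·e_1 = (1.0000, -1.0000, 4.0000).
‖u_2‖ = 4.2426, so e_2 = (0.2357, -0.2357, 0.9428).

Q = [[-0.7071, 0.2357], [-0.7071, -0.2357], [0.0000, 0.9428]], R = [[5.6569, 4.2426], [0.0000, 4.2426]]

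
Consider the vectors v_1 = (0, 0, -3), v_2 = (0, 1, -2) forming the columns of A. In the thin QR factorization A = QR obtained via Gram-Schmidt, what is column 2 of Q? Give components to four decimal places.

q_2 = (0.0000, 1.0000, 0.0000)

v_1 = (0, 0, -3); ‖v_1‖ = 3.0000, so q_1 = (0.0000, 0.0000, -1.0000).
q_1·v_2 = 0.0000·0 + 0.0000·1 + (-1.0000)·(-2) = 2.0000.
u_2 = v_2 − 2.0000·q_1 = (0.0000, 1.0000, 0.0000).
‖u_2‖ = 1.0000, so q_2 = (0.0000, 1.0000, 0.0000).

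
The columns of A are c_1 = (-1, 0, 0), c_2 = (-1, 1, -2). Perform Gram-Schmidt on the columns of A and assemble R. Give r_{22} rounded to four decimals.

r_{22} = 2.2361

e_1 = c_1/‖c_1‖ = (-1, 0, 0)/1.0000 = (-1.0000, 0.0000, 0.0000).
r_{12} = e_1·c_2 = 1.0000.
u_2 = c_2 − 1.0000·e_1 = (0.0000, 1.0000, -2.0000).
r_{22} = ‖u_2‖ = 2.2361.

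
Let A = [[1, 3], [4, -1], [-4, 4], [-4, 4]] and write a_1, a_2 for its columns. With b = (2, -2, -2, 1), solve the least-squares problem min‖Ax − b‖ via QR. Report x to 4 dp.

a_1 = (1, 4, -4, -4); ‖a_1‖ = 7.0000, so e_1 = (0.1429, 0.5714, -0.5714, -0.5714).
e_1·a_2 = 0.1429·3 + 0.5714·(-1) + (-0.5714)·4 + (-0.5714)·4 = -4.7143.
u_2 = a_2 + 4.7143·e_1 = (3.6735, 1.6939, 1.3061, 1.3061).
‖u_2‖ = 4.4470, so e_2 = (0.8261, 0.3809, 0.2937, 0.2937).
Qᵀb = (-0.2857, 0.5966).
Back-substitute: x_2 = 0.5966/4.4470 = 0.1342.
x_1 = (-0.2857 + 4.7143·0.1342)/7.0000 = 0.0495.

x = (0.0495, 0.1342)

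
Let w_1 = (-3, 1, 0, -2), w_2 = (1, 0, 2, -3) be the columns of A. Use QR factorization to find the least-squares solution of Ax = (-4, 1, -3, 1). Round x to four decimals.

x = (1.0321, -1.1497)

w_1 = (-3, 1, 0, -2); ‖w_1‖ = 3.7417, so q_1 = (-0.8018, 0.2673, 0.0000, -0.5345).
q_1·w_2 = (-0.8018)·1 + 0.2673·0 + 0.0000·2 + (-0.5345)·(-3) = 0.8018.
u_2 = w_2 − 0.8018·q_1 = (1.6429, -0.2143, 2.0000, -2.5714).
‖u_2‖ = 3.6547, so q_2 = (0.4495, -0.0586, 0.5472, -0.7036).
Qᵀb = (2.9399, -4.2020).
Back-substitute: x_2 = -4.2020/3.6547 = -1.1497.
x_1 = (2.9399 − 0.8018·(-1.1497))/3.7417 = 1.0321.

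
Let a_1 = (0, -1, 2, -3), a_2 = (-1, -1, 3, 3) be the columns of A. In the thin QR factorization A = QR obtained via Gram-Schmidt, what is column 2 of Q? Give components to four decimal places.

a_1 = (0, -1, 2, -3); ‖a_1‖ = 3.7417, so q_1 = (0.0000, -0.2673, 0.5345, -0.8018).
q_1·a_2 = 0.0000·(-1) + (-0.2673)·(-1) + 0.5345·3 + (-0.8018)·3 = -0.5345.
u_2 = a_2 + 0.5345·q_1 = (-1.0000, -1.1429, 3.2857, 2.5714).
‖u_2‖ = 4.4401, so q_2 = (-0.2252, -0.2574, 0.7400, 0.5791).

q_2 = (-0.2252, -0.2574, 0.7400, 0.5791)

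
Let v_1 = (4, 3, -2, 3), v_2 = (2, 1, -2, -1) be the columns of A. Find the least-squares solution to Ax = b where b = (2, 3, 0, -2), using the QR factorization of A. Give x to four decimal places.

x = (0.0085, 0.8898)

v_1 = (4, 3, -2, 3); ‖v_1‖ = 6.1644, so q_1 = (0.6489, 0.4867, -0.3244, 0.4867).
q_1·v_2 = 0.6489·2 + 0.4867·1 + (-0.3244)·(-2) + 0.4867·(-1) = 1.9467.
u_2 = v_2 − 1.9467·q_1 = (0.7368, 0.0526, -1.3684, -1.9474).
‖u_2‖ = 2.4921, so q_2 = (0.2957, 0.0211, -0.5491, -0.7814).
Qᵀb = (1.7844, 2.2175).
Back-substitute: x_2 = 2.2175/2.4921 = 0.8898.
x_1 = (1.7844 − 1.9467·0.8898)/6.1644 = 0.0085.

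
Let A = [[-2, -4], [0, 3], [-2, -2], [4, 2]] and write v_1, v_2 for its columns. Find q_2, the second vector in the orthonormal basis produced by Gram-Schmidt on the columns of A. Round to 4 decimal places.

v_1 = (-2, 0, -2, 4); ‖v_1‖ = 4.8990, so q_1 = (-0.4082, 0.0000, -0.4082, 0.8165).
q_1·v_2 = (-0.4082)·(-4) + 0.0000·3 + (-0.4082)·(-2) + 0.8165·2 = 4.0825.
u_2 = v_2 − 4.0825·q_1 = (-2.3333, 3.0000, -0.3333, -1.3333).
‖u_2‖ = 4.0415, so q_2 = (-0.5774, 0.7423, -0.0825, -0.3299).

q_2 = (-0.5774, 0.7423, -0.0825, -0.3299)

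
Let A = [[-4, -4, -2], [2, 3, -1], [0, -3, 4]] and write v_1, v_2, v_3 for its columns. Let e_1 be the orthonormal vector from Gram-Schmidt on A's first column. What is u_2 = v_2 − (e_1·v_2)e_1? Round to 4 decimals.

u_2 = (0.4000, 0.8000, -3.0000)

v_1 = (-4, 2, 0); ‖v_1‖ = 4.4721, so e_1 = (-0.8944, 0.4472, 0.0000).
e_1·v_2 = (-0.8944)·(-4) + 0.4472·3 + 0.0000·(-3) = 4.9193.
u_2 = v_2 − 4.9193·e_1 = (0.4000, 0.8000, -3.0000).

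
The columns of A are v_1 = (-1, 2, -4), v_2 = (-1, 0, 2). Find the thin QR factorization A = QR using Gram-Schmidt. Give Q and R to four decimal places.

v_1 = (-1, 2, -4); ‖v_1‖ = 4.5826, so q_1 = (-0.2182, 0.4364, -0.8729).
q_1·v_2 = (-0.2182)·(-1) + 0.4364·0 + (-0.8729)·2 = -1.5275.
u_2 = v_2 + 1.5275·q_1 = (-1.3333, 0.6667, 0.6667).
‖u_2‖ = 1.6330, so q_2 = (-0.8165, 0.4082, 0.4082).

Q = [[-0.2182, -0.8165], [0.4364, 0.4082], [-0.8729, 0.4082]], R = [[4.5826, -1.5275], [0.0000, 1.6330]]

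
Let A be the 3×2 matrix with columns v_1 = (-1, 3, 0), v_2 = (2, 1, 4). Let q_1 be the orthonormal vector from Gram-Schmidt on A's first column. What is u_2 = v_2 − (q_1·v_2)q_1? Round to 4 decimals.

u_2 = (2.1000, 0.7000, 4.0000)

v_1 = (-1, 3, 0); ‖v_1‖ = 3.1623, so q_1 = (-0.3162, 0.9487, 0.0000).
q_1·v_2 = (-0.3162)·2 + 0.9487·1 + 0.0000·4 = 0.3162.
u_2 = v_2 − 0.3162·q_1 = (2.1000, 0.7000, 4.0000).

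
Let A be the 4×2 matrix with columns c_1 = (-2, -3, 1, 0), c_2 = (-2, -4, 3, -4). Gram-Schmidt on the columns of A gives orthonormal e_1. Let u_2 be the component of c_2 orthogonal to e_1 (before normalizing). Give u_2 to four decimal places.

c_1 = (-2, -3, 1, 0); ‖c_1‖ = 3.7417, so e_1 = (-0.5345, -0.8018, 0.2673, 0.0000).
e_1·c_2 = (-0.5345)·(-2) + (-0.8018)·(-4) + 0.2673·3 + 0.0000·(-4) = 5.0780.
u_2 = c_2 − 5.0780·e_1 = (0.7143, 0.0714, 1.6429, -4.0000).

u_2 = (0.7143, 0.0714, 1.6429, -4.0000)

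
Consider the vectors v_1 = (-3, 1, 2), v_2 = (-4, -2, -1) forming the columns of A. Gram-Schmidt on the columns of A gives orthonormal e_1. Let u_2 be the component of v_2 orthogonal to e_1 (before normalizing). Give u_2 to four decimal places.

u_2 = (-2.2857, -2.5714, -2.1429)

v_1 = (-3, 1, 2); ‖v_1‖ = 3.7417, so e_1 = (-0.8018, 0.2673, 0.5345).
e_1·v_2 = (-0.8018)·(-4) + 0.2673·(-2) + 0.5345·(-1) = 2.1381.
u_2 = v_2 − 2.1381·e_1 = (-2.2857, -2.5714, -2.1429).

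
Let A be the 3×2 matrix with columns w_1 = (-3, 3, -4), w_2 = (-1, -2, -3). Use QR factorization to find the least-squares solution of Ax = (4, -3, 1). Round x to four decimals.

x = (-0.8633, 0.4835)

e_1 = w_1/‖w_1‖ = (-3, 3, -4)/5.8310 = (-0.5145, 0.5145, -0.6860).
r_{12} = e_1·w_2 = 1.5435.
u_2 = w_2 − 1.5435·e_1 = (-0.2059, -2.7941, -1.9412).
‖u_2‖ = 3.4085, so e_2 = (-0.0604, -0.8198, -0.5695).
Qᵀb = (-4.2875, 1.6481).
Back-substitute: x_2 = 1.6481/3.4085 = 0.4835.
x_1 = (-4.2875 − 1.5435·0.4835)/5.8310 = -0.8633.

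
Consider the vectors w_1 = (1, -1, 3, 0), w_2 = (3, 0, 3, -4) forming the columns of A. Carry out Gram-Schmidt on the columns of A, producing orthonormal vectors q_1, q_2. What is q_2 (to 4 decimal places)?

w_1 = (1, -1, 3, 0); ‖w_1‖ = 3.3166, so q_1 = (0.3015, -0.3015, 0.9045, 0.0000).
q_1·w_2 = 0.3015·3 + (-0.3015)·0 + 0.9045·3 + 0.0000·(-4) = 3.6181.
u_2 = w_2 − 3.6181·q_1 = (1.9091, 1.0909, -0.2727, -4.0000).
‖u_2‖ = 4.5726, so q_2 = (0.4175, 0.2386, -0.0596, -0.8748).

q_2 = (0.4175, 0.2386, -0.0596, -0.8748)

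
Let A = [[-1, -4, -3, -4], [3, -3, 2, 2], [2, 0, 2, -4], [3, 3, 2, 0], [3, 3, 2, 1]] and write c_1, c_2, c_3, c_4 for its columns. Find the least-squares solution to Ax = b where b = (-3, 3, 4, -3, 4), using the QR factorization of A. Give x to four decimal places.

x = (-0.7442, -0.4950, 2.1594, -0.1470)

c_1 = (-1, 3, 2, 3, 3); ‖c_1‖ = 5.6569, so q_1 = (-0.1768, 0.5303, 0.3536, 0.5303, 0.5303).
q_1·c_2 = (-0.1768)·(-4) + 0.5303·(-3) + 0.3536·0 + 0.5303·3 + 0.5303·3 = 2.2981.
u_2 = c_2 − 2.2981·q_1 = (-3.5938, -4.2188, -0.8125, 1.7813, 1.7813).
‖u_2‖ = 6.1416, so q_2 = (-0.5852, -0.6869, -0.1323, 0.2900, 0.2900).
q_1·c_3 = (-0.1768)·(-3) + 0.5303·2 + 0.3536·2 + 0.5303·2 + 0.5303·2 = 4.4194; q_2·c_3 = (-0.5852)·(-3) + (-0.6869)·2 + (-0.1323)·2 + 0.2900·2 + 0.2900·2 = 1.2772.
u_3 = c_3 − 4.4194·q_1 − 1.2772·q_2 = (-1.4714, 0.5336, 0.6065, -0.7142, -0.7142).
‖u_3‖ = 1.9590, so q_3 = (-0.7511, 0.2724, 0.3096, -0.3646, -0.3646).
q_1·c_4 = (-0.1768)·(-4) + 0.5303·2 + 0.3536·(-4) + 0.5303·0 + 0.5303·1 = 0.8839; q_2·c_4 = (-0.5852)·(-4) + (-0.6869)·2 + (-0.1323)·(-4) + 0.2900·0 + 0.2900·1 = 1.7860; q_3·c_4 = (-0.7511)·(-4) + 0.2724·2 + 0.3096·(-4) + (-0.3646)·0 + (-0.3646)·1 = 1.9463.
u_4 = c_4 − 0.8839·q_1 − 1.7860·q_2 − 1.9463·q_3 = (-1.3368, 2.2280, -4.6788, -0.2772, 0.7228).
‖u_4‖ = 5.4075, so q_4 = (-0.2472, 0.4120, -0.8652, -0.0513, 0.1337).
Qᵀb = (4.0659, -0.5444, 3.9442, -0.7948).
Back-substitute: x_4 = -0.7948/5.4075 = -0.1470.
x_3 = (3.9442 − 1.9463·(-0.1470))/1.9590 = 2.1594.
x_2 = (-0.5444 − 1.2772·2.1594 − 1.7860·(-0.1470))/6.1416 = -0.4950.
x_1 = (4.0659 − 2.2981·(-0.4950) − 4.4194·2.1594 − 0.8839·(-0.1470))/5.6569 = -0.7442.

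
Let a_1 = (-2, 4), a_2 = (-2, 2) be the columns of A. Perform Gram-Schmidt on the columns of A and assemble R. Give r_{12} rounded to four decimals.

r_{12} = 2.6833

e_1 = a_1/‖a_1‖ = (-2, 4)/4.4721 = (-0.4472, 0.8944).
r_{12} = e_1·a_2 = 2.6833.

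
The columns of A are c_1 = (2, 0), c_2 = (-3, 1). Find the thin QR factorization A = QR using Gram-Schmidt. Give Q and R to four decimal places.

q_1 = c_1/‖c_1‖ = (2, 0)/2.0000 = (1.0000, 0.0000).
r_{12} = q_1·c_2 = -3.0000.
u_2 = c_2 + 3.0000·q_1 = (0.0000, 1.0000).
‖u_2‖ = 1.0000, so q_2 = (0.0000, 1.0000).

Q = [[1.0000, 0.0000], [0.0000, 1.0000]], R = [[2.0000, -3.0000], [0.0000, 1.0000]]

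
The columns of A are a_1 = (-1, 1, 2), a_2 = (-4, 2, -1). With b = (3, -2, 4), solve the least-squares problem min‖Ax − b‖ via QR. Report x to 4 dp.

x = (1.3000, -1.2000)

e_1 = a_1/‖a_1‖ = (-1, 1, 2)/2.4495 = (-0.4082, 0.4082, 0.8165).
r_{12} = e_1·a_2 = 1.6330.
u_2 = a_2 − 1.6330·e_1 = (-3.3333, 1.3333, -2.3333).
‖u_2‖ = 4.2817, so e_2 = (-0.7785, 0.3114, -0.5449).
Qᵀb = (1.2247, -5.1381).
Back-substitute: x_2 = -5.1381/4.2817 = -1.2000.
x_1 = (1.2247 − 1.6330·(-1.2000))/2.4495 = 1.3000.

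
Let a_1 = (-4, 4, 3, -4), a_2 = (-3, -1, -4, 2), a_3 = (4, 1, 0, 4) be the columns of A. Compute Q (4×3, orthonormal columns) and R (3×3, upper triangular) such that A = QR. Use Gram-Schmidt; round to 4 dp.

Q = [[-0.5298, -0.7330, 0.1324], [0.5298, -0.0301, 0.7512], [0.3974, -0.6426, 0.0357], [-0.5298, 0.2209, 0.6456]], R = [[7.5498, -1.5894, -3.7087], [0.0000, 5.2415, -2.0785], [0.0000, 0.0000, 3.8633]]

e_1 = a_1/‖a_1‖ = (-4, 4, 3, -4)/7.5498 = (-0.5298, 0.5298, 0.3974, -0.5298).
r_{12} = e_1·a_2 = -1.5894.
u_2 = a_2 + 1.5894·e_1 = (-3.8421, -0.1579, -3.3684, 1.1579).
‖u_2‖ = 5.2415, so e_2 = (-0.7330, -0.0301, -0.6426, 0.2209).
r_{13} = e_1·a_3 = -3.7087; r_{23} = e_2·a_3 = -2.0785.
u_3 = a_3 + 3.7087·e_1 + 2.0785·e_2 = (0.5115, 2.9023, 0.1379, 2.4943).
‖u_3‖ = 3.8633, so e_3 = (0.1324, 0.7512, 0.0357, 0.6456).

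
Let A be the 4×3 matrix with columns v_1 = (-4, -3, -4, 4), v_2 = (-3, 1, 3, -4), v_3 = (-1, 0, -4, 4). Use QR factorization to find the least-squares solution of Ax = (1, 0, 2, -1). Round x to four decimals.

v_1 = (-4, -3, -4, 4); ‖v_1‖ = 7.5498, so e_1 = (-0.5298, -0.3974, -0.5298, 0.5298).
e_1·v_2 = (-0.5298)·(-3) + (-0.3974)·1 + (-0.5298)·3 + 0.5298·(-4) = -2.5166.
u_2 = v_2 + 2.5166·e_1 = (-4.3333, 0.0000, 1.6667, -2.6667).
‖u_2‖ = 5.3541, so e_2 = (-0.8093, 0.0000, 0.3113, -0.4981).
e_1·v_3 = (-0.5298)·(-1) + (-0.3974)·0 + (-0.5298)·(-4) + 0.5298·4 = 4.7683; e_2·v_3 = (-0.8093)·(-1) + 0.0000·0 + 0.3113·(-4) + (-0.4981)·4 = -2.4280.
u_3 = v_3 − 4.7683·e_1 + 2.4280·e_2 = (-0.4388, 1.8947, -0.7179, 0.2644).
‖u_3‖ = 2.0899, so e_3 = (-0.2100, 0.9066, -0.3435, 0.1265).
Qᵀb = (-2.1193, 0.3113, -1.0234).
Back-substitute: x_3 = -1.0234/2.0899 = -0.4897.
x_2 = (0.3113 + 2.4280·(-0.4897))/5.3541 = -0.1639.
x_1 = (-2.1193 + 2.5166·(-0.1639) − 4.7683·(-0.4897))/7.5498 = -0.0261.

x = (-0.0261, -0.1639, -0.4897)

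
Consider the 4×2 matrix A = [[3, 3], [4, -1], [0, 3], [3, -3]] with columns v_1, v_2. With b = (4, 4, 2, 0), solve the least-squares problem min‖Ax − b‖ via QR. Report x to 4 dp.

x = (0.8974, 0.6282)

v_1 = (3, 4, 0, 3); ‖v_1‖ = 5.8310, so q_1 = (0.5145, 0.6860, 0.0000, 0.5145).
q_1·v_2 = 0.5145·3 + 0.6860·(-1) + 0.0000·3 + 0.5145·(-3) = -0.6860.
u_2 = v_2 + 0.6860·q_1 = (3.3529, -0.5294, 3.0000, -2.6471).
‖u_2‖ = 5.2468, so q_2 = (0.6390, -0.1009, 0.5718, -0.5045).
Qᵀb = (4.8020, 3.2961).
Back-substitute: x_2 = 3.2961/5.2468 = 0.6282.
x_1 = (4.8020 + 0.6860·0.6282)/5.8310 = 0.8974.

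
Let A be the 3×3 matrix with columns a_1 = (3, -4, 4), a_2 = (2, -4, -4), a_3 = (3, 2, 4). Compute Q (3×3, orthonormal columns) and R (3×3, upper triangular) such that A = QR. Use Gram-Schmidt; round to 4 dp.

e_1 = a_1/‖a_1‖ = (3, -4, 4)/6.4031 = (0.4685, -0.6247, 0.6247).
r_{12} = e_1·a_2 = 0.9370.
u_2 = a_2 − 0.9370·e_1 = (1.5610, -3.4146, -4.5854).
‖u_2‖ = 5.9264, so e_2 = (0.2634, -0.5762, -0.7737).
r_{13} = e_1·a_3 = 2.6550; r_{23} = e_2·a_3 = -3.4571.
u_3 = a_3 − 2.6550·e_1 + 3.4571·e_2 = (2.6667, 1.6667, -0.3333).
‖u_3‖ = 3.1623, so e_3 = (0.8433, 0.5270, -0.1054).

Q = [[0.4685, 0.2634, 0.8433], [-0.6247, -0.5762, 0.5270], [0.6247, -0.7737, -0.1054]], R = [[6.4031, 0.9370, 2.6550], [0.0000, 5.9264, -3.4571], [0.0000, 0.0000, 3.1623]]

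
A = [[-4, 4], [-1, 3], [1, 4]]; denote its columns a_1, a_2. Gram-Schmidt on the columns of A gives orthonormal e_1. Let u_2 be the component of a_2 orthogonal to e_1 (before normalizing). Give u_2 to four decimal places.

u_2 = (0.6667, 2.1667, 4.8333)

e_1 = a_1/‖a_1‖ = (-4, -1, 1)/4.2426 = (-0.9428, -0.2357, 0.2357).
r_{12} = e_1·a_2 = -3.5355.
u_2 = a_2 + 3.5355·e_1 = (0.6667, 2.1667, 4.8333).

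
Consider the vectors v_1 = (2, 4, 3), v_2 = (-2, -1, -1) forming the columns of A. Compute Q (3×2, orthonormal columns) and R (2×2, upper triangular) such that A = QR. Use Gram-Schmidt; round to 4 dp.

v_1 = (2, 4, 3); ‖v_1‖ = 5.3852, so e_1 = (0.3714, 0.7428, 0.5571).
e_1·v_2 = 0.3714·(-2) + 0.7428·(-1) + 0.5571·(-1) = -2.0426.
u_2 = v_2 + 2.0426·e_1 = (-1.2414, 0.5172, 0.1379).
‖u_2‖ = 1.3519, so e_2 = (-0.9183, 0.3826, 0.1020).

Q = [[0.3714, -0.9183], [0.7428, 0.3826], [0.5571, 0.1020]], R = [[5.3852, -2.0426], [0.0000, 1.3519]]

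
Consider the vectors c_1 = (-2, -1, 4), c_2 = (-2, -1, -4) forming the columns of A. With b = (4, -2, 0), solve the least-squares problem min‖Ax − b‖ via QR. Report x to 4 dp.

e_1 = c_1/‖c_1‖ = (-2, -1, 4)/4.5826 = (-0.4364, -0.2182, 0.8729).
r_{12} = e_1·c_2 = -2.4004.
u_2 = c_2 + 2.4004·e_1 = (-3.0476, -1.5238, -1.9048).
‖u_2‖ = 3.9036, so e_2 = (-0.7807, -0.3904, -0.4880).
Qᵀb = (-1.3093, -2.3422).
Back-substitute: x_2 = -2.3422/3.9036 = -0.6000.
x_1 = (-1.3093 + 2.4004·(-0.6000))/4.5826 = -0.6000.

x = (-0.6000, -0.6000)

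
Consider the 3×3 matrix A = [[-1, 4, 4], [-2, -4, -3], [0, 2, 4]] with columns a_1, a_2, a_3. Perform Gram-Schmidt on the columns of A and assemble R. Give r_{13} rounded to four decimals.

r_{13} = 0.8944

e_1 = a_1/‖a_1‖ = (-1, -2, 0)/2.2361 = (-0.4472, -0.8944, 0.0000).
r_{13} = e_1·a_3 = 0.8944.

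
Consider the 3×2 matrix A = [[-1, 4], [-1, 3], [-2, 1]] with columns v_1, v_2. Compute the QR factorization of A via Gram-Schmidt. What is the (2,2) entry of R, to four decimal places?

r_{22} = 3.5355

v_1 = (-1, -1, -2); ‖v_1‖ = 2.4495, so e_1 = (-0.4082, -0.4082, -0.8165).
e_1·v_2 = (-0.4082)·4 + (-0.4082)·3 + (-0.8165)·1 = -3.6742.
u_2 = v_2 + 3.6742·e_1 = (2.5000, 1.5000, -2.0000).
r_{22} = ‖u_2‖ = 3.5355.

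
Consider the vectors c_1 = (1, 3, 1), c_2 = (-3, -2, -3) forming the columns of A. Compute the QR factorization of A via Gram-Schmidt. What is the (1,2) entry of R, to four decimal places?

c_1 = (1, 3, 1); ‖c_1‖ = 3.3166, so q_1 = (0.3015, 0.9045, 0.3015).
r_{12} = q_1·c_2 = -3.6181.

r_{12} = -3.6181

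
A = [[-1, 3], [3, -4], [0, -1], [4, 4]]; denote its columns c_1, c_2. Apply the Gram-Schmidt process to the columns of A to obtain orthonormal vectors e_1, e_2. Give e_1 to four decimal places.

e_1 = c_1/‖c_1‖ = (-1, 3, 0, 4)/5.0990 = (-0.1961, 0.5883, 0.0000, 0.7845).

e_1 = (-0.1961, 0.5883, 0.0000, 0.7845)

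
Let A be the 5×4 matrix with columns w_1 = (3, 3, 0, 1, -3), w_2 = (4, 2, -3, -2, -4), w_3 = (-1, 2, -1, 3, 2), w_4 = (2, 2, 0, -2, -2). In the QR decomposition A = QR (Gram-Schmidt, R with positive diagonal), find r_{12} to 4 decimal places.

r_{12} = 5.2915

w_1 = (3, 3, 0, 1, -3); ‖w_1‖ = 5.2915, so e_1 = (0.5669, 0.5669, 0.0000, 0.1890, -0.5669).
r_{12} = e_1·w_2 = 5.2915.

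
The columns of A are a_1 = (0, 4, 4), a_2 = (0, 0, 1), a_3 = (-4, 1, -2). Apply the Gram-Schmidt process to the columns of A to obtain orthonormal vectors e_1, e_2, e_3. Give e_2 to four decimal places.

e_2 = (0.0000, -0.7071, 0.7071)

a_1 = (0, 4, 4); ‖a_1‖ = 5.6569, so e_1 = (0.0000, 0.7071, 0.7071).
e_1·a_2 = 0.0000·0 + 0.7071·0 + 0.7071·1 = 0.7071.
u_2 = a_2 − 0.7071·e_1 = (0.0000, -0.5000, 0.5000).
‖u_2‖ = 0.7071, so e_2 = (0.0000, -0.7071, 0.7071).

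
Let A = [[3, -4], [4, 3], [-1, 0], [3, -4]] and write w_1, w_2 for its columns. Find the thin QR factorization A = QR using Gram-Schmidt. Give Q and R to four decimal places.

Q = [[0.5071, -0.4893], [0.6761, 0.7198], [-0.1690, -0.0565], [0.5071, -0.4893]], R = [[5.9161, -2.0284], [0.0000, 6.0734]]

w_1 = (3, 4, -1, 3); ‖w_1‖ = 5.9161, so e_1 = (0.5071, 0.6761, -0.1690, 0.5071).
e_1·w_2 = 0.5071·(-4) + 0.6761·3 + (-0.1690)·0 + 0.5071·(-4) = -2.0284.
u_2 = w_2 + 2.0284·e_1 = (-2.9714, 4.3714, -0.3429, -2.9714).
‖u_2‖ = 6.0734, so e_2 = (-0.4893, 0.7198, -0.0565, -0.4893).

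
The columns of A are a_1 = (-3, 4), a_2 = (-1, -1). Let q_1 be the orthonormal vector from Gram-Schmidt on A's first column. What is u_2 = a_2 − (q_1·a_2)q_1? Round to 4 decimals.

a_1 = (-3, 4); ‖a_1‖ = 5.0000, so q_1 = (-0.6000, 0.8000).
q_1·a_2 = (-0.6000)·(-1) + 0.8000·(-1) = -0.2000.
u_2 = a_2 + 0.2000·q_1 = (-1.1200, -0.8400).

u_2 = (-1.1200, -0.8400)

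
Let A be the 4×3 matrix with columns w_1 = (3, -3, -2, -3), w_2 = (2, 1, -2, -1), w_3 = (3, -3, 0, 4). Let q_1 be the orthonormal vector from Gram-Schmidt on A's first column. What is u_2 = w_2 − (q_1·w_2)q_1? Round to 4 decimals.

u_2 = (1.0323, 1.9677, -1.3548, -0.0323)

w_1 = (3, -3, -2, -3); ‖w_1‖ = 5.5678, so q_1 = (0.5388, -0.5388, -0.3592, -0.5388).
q_1·w_2 = 0.5388·2 + (-0.5388)·1 + (-0.3592)·(-2) + (-0.5388)·(-1) = 1.7961.
u_2 = w_2 − 1.7961·q_1 = (1.0323, 1.9677, -1.3548, -0.0323).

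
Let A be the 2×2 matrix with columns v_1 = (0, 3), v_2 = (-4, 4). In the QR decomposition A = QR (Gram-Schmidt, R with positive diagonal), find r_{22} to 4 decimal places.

q_1 = v_1/‖v_1‖ = (0, 3)/3.0000 = (0.0000, 1.0000).
r_{12} = q_1·v_2 = 4.0000.
u_2 = v_2 − 4.0000·q_1 = (-4.0000, 0.0000).
r_{22} = ‖u_2‖ = 4.0000.

r_{22} = 4.0000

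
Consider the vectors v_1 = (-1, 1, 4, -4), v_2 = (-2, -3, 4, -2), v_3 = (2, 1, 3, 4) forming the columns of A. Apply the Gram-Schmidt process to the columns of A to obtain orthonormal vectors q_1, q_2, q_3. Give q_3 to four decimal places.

q_1 = v_1/‖v_1‖ = (-1, 1, 4, -4)/5.8310 = (-0.1715, 0.1715, 0.6860, -0.6860).
r_{12} = q_1·v_2 = 3.9445.
u_2 = v_2 − 3.9445·q_1 = (-1.3235, -3.6765, 1.2941, 0.7059).
‖u_2‖ = 4.1763, so q_2 = (-0.3169, -0.8803, 0.3099, 0.1690).
r_{13} = q_1·v_3 = -0.8575; r_{23} = q_2·v_3 = 0.0916.
u_3 = v_3 + 0.8575·q_1 − 0.0916·q_2 = (1.8820, 1.2277, 3.5599, 3.3963).
‖u_3‖ = 5.4089, so q_3 = (0.3479, 0.2270, 0.6581, 0.6279).

q_3 = (0.3479, 0.2270, 0.6581, 0.6279)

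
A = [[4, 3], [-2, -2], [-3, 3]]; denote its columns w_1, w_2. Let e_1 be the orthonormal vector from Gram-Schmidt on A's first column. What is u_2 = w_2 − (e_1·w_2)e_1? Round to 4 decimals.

w_1 = (4, -2, -3); ‖w_1‖ = 5.3852, so e_1 = (0.7428, -0.3714, -0.5571).
e_1·w_2 = 0.7428·3 + (-0.3714)·(-2) + (-0.5571)·3 = 1.2999.
u_2 = w_2 − 1.2999·e_1 = (2.0345, -1.5172, 3.7241).

u_2 = (2.0345, -1.5172, 3.7241)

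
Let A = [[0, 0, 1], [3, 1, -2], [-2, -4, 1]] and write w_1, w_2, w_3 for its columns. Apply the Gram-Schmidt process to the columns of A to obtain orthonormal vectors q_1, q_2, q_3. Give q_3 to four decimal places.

q_1 = w_1/‖w_1‖ = (0, 3, -2)/3.6056 = (0.0000, 0.8321, -0.5547).
r_{12} = q_1·w_2 = 3.0509.
u_2 = w_2 − 3.0509·q_1 = (0.0000, -1.5385, -2.3077).
‖u_2‖ = 2.7735, so q_2 = (0.0000, -0.5547, -0.8321).
r_{13} = q_1·w_3 = -2.2188; r_{23} = q_2·w_3 = 0.2774.
u_3 = w_3 + 2.2188·q_1 − 0.2774·q_2 = (1.0000, 0.0000, 0.0000).
‖u_3‖ = 1.0000, so q_3 = (1.0000, 0.0000, 0.0000).

q_3 = (1.0000, 0.0000, 0.0000)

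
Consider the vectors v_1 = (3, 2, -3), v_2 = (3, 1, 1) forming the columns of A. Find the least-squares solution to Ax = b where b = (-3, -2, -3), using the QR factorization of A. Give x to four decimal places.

v_1 = (3, 2, -3); ‖v_1‖ = 4.6904, so e_1 = (0.6396, 0.4264, -0.6396).
e_1·v_2 = 0.6396·3 + 0.4264·1 + (-0.6396)·1 = 1.7056.
u_2 = v_2 − 1.7056·e_1 = (1.9091, 0.2727, 2.0909).
‖u_2‖ = 2.8445, so e_2 = (0.6712, 0.0959, 0.7351).
Qᵀb = (-0.8528, -4.4105).
Back-substitute: x_2 = -4.4105/2.8445 = -1.5506.
x_1 = (-0.8528 − 1.7056·(-1.5506))/4.6904 = 0.3820.

x = (0.3820, -1.5506)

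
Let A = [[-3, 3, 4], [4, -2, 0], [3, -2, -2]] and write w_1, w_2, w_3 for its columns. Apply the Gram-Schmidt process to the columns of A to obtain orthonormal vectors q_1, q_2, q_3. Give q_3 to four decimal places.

q_1 = w_1/‖w_1‖ = (-3, 4, 3)/5.8310 = (-0.5145, 0.6860, 0.5145).
r_{12} = q_1·w_2 = -3.9445.
u_2 = w_2 + 3.9445·q_1 = (0.9706, 0.7059, 0.0294).
‖u_2‖ = 1.2005, so q_2 = (0.8085, 0.5880, 0.0245).
r_{13} = q_1·w_3 = -3.0870; r_{23} = q_2·w_3 = 3.1850.
u_3 = w_3 + 3.0870·q_1 − 3.1850·q_2 = (-0.1633, 0.2449, -0.4898).
‖u_3‖ = 0.5714, so q_3 = (-0.2857, 0.4286, -0.8571).

q_3 = (-0.2857, 0.4286, -0.8571)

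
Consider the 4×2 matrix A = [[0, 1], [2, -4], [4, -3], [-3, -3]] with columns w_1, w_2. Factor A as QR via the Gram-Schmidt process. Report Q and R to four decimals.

w_1 = (0, 2, 4, -3); ‖w_1‖ = 5.3852, so e_1 = (0.0000, 0.3714, 0.7428, -0.5571).
e_1·w_2 = 0.0000·1 + 0.3714·(-4) + 0.7428·(-3) + (-0.5571)·(-3) = -2.0426.
u_2 = w_2 + 2.0426·e_1 = (1.0000, -3.2414, -1.4828, -4.1379).
‖u_2‖ = 5.5523, so e_2 = (0.1801, -0.5838, -0.2671, -0.7453).

Q = [[0.0000, 0.1801], [0.3714, -0.5838], [0.7428, -0.2671], [-0.5571, -0.7453]], R = [[5.3852, -2.0426], [0.0000, 5.5523]]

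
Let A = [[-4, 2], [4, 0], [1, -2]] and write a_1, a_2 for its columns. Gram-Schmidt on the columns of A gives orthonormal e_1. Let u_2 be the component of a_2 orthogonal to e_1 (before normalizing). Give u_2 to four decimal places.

a_1 = (-4, 4, 1); ‖a_1‖ = 5.7446, so e_1 = (-0.6963, 0.6963, 0.1741).
e_1·a_2 = (-0.6963)·2 + 0.6963·0 + 0.1741·(-2) = -1.7408.
u_2 = a_2 + 1.7408·e_1 = (0.7879, 1.2121, -1.6970).

u_2 = (0.7879, 1.2121, -1.6970)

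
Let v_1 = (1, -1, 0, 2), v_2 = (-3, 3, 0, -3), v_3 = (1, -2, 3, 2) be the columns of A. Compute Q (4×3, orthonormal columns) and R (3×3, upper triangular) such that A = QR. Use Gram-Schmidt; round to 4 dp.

Q = [[0.4082, -0.5774, -0.1622], [-0.4082, 0.5774, -0.1622], [0.0000, 0.0000, 0.9733], [0.8165, 0.5774, 0.0000]], R = [[2.4495, -4.8990, 2.8577], [0.0000, 1.7321, -0.5774], [0.0000, 0.0000, 3.0822]]

e_1 = v_1/‖v_1‖ = (1, -1, 0, 2)/2.4495 = (0.4082, -0.4082, 0.0000, 0.8165).
r_{12} = e_1·v_2 = -4.8990.
u_2 = v_2 + 4.8990·e_1 = (-1.0000, 1.0000, 0.0000, 1.0000).
‖u_2‖ = 1.7321, so e_2 = (-0.5774, 0.5774, 0.0000, 0.5774).
r_{13} = e_1·v_3 = 2.8577; r_{23} = e_2·v_3 = -0.5774.
u_3 = v_3 − 2.8577·e_1 + 0.5774·e_2 = (-0.5000, -0.5000, 3.0000, 0.0000).
‖u_3‖ = 3.0822, so e_3 = (-0.1622, -0.1622, 0.9733, 0.0000).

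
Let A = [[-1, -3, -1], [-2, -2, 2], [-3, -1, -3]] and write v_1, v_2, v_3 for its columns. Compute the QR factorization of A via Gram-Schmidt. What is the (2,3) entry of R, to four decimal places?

v_1 = (-1, -2, -3); ‖v_1‖ = 3.7417, so q_1 = (-0.2673, -0.5345, -0.8018).
q_1·v_2 = (-0.2673)·(-3) + (-0.5345)·(-2) + (-0.8018)·(-1) = 2.6726.
u_2 = v_2 − 2.6726·q_1 = (-2.2857, -0.5714, 1.1429).
‖u_2‖ = 2.6186, so q_2 = (-0.8729, -0.2182, 0.4364).
r_{23} = q_2·v_3 = -0.8729.

r_{23} = -0.8729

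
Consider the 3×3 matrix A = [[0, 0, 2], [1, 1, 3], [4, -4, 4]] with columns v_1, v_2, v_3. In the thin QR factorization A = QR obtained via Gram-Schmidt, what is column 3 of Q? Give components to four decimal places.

q_1 = v_1/‖v_1‖ = (0, 1, 4)/4.1231 = (0.0000, 0.2425, 0.9701).
r_{12} = q_1·v_2 = -3.6380.
u_2 = v_2 + 3.6380·q_1 = (0.0000, 1.8824, -0.4706).
‖u_2‖ = 1.9403, so q_2 = (0.0000, 0.9701, -0.2425).
r_{13} = q_1·v_3 = 4.6082; r_{23} = q_2·v_3 = 1.9403.
u_3 = v_3 − 4.6082·q_1 − 1.9403·q_2 = (2.0000, 0.0000, 0.0000).
‖u_3‖ = 2.0000, so q_3 = (1.0000, 0.0000, 0.0000).

q_3 = (1.0000, 0.0000, 0.0000)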